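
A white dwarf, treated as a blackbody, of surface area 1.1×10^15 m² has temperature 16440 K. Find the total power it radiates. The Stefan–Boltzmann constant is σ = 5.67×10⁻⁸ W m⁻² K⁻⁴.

P = σAT⁴ = 5.67×10⁻⁸ × 1.10×10^15 × (16440)⁴ = 5.67×10⁻⁸ × 1.10×10^15 × 7.30×10^16.
P = 4.56×10^24 W.

P ≈ 4.56×10^24 W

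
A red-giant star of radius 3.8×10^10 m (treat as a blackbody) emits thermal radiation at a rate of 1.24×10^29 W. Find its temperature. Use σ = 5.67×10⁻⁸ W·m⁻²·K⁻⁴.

T ≈ 3310 K

A = 4πr² = 4π × (3.8×10^10)² = 1.81×10^22 m².
From P = σAT⁴, T = (P / σA)^(1/4) = (1.24×10^29 / (5.67×10⁻⁸ × 1.81×10^22))^(1/4).
T = (1.21×10^14)^(1/4) = 3310 K.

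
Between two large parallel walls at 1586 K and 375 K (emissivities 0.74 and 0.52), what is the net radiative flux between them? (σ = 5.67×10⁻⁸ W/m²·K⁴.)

For two large parallel gray plates, q = σ(T₁⁴ − T₂⁴) / (1/ε₁ + 1/ε₂ − 1).
1/ε₁ + 1/ε₂ − 1 = 1/0.74 + 1/0.52 − 1 = 2.274.
T₁⁴ − T₂⁴ = 6.33×10^12 − 1.98×10^10 = 6.31×10^12 K⁴.
q = 5.67×10⁻⁸ × 6.31×10^12 / 2.274 = 1.57×10^5 W/m².

q ≈ 1.57×10^5 W/m²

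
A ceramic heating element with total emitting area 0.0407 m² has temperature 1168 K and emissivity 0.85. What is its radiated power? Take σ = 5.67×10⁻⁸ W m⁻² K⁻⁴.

P ≈ 3650 W

P = εσAT⁴ = 0.85 × 5.67×10⁻⁸ × 0.0407 × (1168)⁴ = 0.85 × 5.67×10⁻⁸ × 0.0407 × 1.86×10^12.
P = 3650 W.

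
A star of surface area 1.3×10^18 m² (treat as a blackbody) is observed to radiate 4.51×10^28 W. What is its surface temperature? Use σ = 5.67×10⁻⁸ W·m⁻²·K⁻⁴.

T ≈ 28000 K

From P = σAT⁴, T = (P / σA)^(1/4) = (4.51×10^28 / (5.67×10⁻⁸ × 1.30×10^18))^(1/4).
T = (6.12×10^17)^(1/4) = 28000 K.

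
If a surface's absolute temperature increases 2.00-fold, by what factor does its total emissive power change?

factor ≈ 16.0

P ∝ T⁴, so the power scales as (2.00)⁴ = 16.0.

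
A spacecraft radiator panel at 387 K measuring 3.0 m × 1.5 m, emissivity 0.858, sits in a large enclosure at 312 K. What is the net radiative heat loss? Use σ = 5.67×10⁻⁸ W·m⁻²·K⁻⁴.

Q ≈ 2840 W

A = 3.0 × 1.5 = 4.50 m².
Q = εσA(T⁴ − T_s⁴). T⁴ − T_s⁴ = (387)⁴ − (312)⁴ = 2.24×10^10 − 9.48×10^9 = 1.30×10^10 K⁴.
Q = 0.858 × 5.67×10⁻⁸ × 4.50 × 1.30×10^10 = 2840 W.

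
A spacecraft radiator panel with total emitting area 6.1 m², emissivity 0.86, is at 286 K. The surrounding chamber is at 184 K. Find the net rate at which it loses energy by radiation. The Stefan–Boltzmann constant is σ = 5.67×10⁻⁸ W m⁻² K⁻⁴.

Q ≈ 1650 W

Q = εσA(T⁴ − T_s⁴). T⁴ − T_s⁴ = (286)⁴ − (184)⁴ = 6.69×10^9 − 1.15×10^9 = 5.54×10^9 K⁴.
Q = 0.86 × 5.67×10⁻⁸ × 6.10 × 5.54×10^9 = 1650 W.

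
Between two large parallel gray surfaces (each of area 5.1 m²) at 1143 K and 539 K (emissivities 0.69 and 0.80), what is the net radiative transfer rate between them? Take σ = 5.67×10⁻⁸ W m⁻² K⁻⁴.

For two large parallel gray plates, q = σ(T₁⁴ − T₂⁴) / (1/ε₁ + 1/ε₂ − 1).
1/ε₁ + 1/ε₂ − 1 = 1/0.69 + 1/0.80 − 1 = 1.699.
T₁⁴ − T₂⁴ = 1.71×10^12 − 8.44×10^10 = 1.62×10^12 K⁴.
q = 5.67×10⁻⁸ × 1.62×10^12 / 1.699 = 54100 W/m².
Q = q·A = 54100 × 5.1 = 2.76×10^5 W.

Q ≈ 2.76×10^5 W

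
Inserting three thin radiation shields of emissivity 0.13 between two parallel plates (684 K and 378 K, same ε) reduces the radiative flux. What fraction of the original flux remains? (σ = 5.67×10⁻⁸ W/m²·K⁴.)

With N identical shields there are N+1 = 4 gaps in series, each with the same radiative resistance, so the flux falls to 1/(N+1) of its unshielded value.

ratio ≈ 0.250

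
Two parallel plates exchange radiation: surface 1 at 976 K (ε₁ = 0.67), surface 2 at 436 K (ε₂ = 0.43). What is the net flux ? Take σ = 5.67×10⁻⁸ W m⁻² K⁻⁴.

q ≈ 17500 W/m²

For two large parallel gray plates, q = σ(T₁⁴ − T₂⁴) / (1/ε₁ + 1/ε₂ − 1).
1/ε₁ + 1/ε₂ − 1 = 1/0.67 + 1/0.43 − 1 = 2.818.
T₁⁴ − T₂⁴ = 9.07×10^11 − 3.61×10^10 = 8.71×10^11 K⁴.
q = 5.67×10⁻⁸ × 8.71×10^11 / 2.818 = 17500 W/m².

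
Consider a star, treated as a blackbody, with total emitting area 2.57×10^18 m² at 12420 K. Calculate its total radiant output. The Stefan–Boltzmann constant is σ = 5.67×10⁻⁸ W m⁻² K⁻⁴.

P = σAT⁴ = 5.67×10⁻⁸ × 2.57×10^18 × (12420)⁴ = 5.67×10⁻⁸ × 2.57×10^18 × 2.38×10^16.
P = 3.47×10^27 W.

P ≈ 3.47×10^27 W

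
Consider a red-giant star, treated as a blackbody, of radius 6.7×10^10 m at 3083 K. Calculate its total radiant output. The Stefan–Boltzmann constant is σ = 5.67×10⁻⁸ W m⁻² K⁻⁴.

A = 4πr² = 4π × (6.7×10^10)² = 5.64×10^22 m².
P = σAT⁴ = 5.67×10⁻⁸ × 5.64×10^22 × (3083)⁴ = 5.67×10⁻⁸ × 5.64×10^22 × 9.03×10^13.
P = 2.89×10^29 W.

P ≈ 2.89×10^29 W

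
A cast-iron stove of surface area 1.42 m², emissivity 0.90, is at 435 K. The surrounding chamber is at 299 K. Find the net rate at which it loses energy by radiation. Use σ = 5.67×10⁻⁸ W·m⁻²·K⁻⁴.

Q ≈ 2020 W

Q = εσA(T⁴ − T_s⁴). T⁴ − T_s⁴ = (435)⁴ − (299)⁴ = 3.58×10^10 − 7.99×10^9 = 2.78×10^10 K⁴.
Q = 0.90 × 5.67×10⁻⁸ × 1.42 × 2.78×10^10 = 2020 W.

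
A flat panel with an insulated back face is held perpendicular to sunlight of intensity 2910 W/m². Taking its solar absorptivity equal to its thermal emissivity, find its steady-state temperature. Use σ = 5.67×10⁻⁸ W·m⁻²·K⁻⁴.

T ≈ 476 K

Absorbed flux αS = emitted flux εσT⁴ (one radiating face); with α = ε, T = (S/σ)^(1/4).
T = (2910 / 5.67×10⁻⁸)^(1/4) = (5.13×10^10)^(1/4).
T = 476 K.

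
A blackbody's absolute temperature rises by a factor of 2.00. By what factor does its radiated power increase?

P ∝ T⁴, so the power scales as (2.00)⁴ = 16.0.

factor ≈ 16.0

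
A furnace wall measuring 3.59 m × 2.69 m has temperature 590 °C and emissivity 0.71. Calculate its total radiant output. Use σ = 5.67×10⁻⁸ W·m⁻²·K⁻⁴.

P ≈ 2.16×10^5 W

A = 3.59 × 2.69 = 9.66 m².
590 °C = 863 K.
Stefan–Boltzmann: P = εσAT⁴ = 0.71 × 5.67×10⁻⁸ × 9.66 × (863)⁴ = 0.71 × 5.67×10⁻⁸ × 9.66 × 5.55×10^11.
P = 2.16×10^5 W.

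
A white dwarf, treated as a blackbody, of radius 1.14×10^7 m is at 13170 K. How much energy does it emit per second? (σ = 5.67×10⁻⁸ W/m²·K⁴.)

A = 4πr² = 4π × (1.14×10^7)² = 1.63×10^15 m².
P = σAT⁴ = 5.67×10⁻⁸ × 1.63×10^15 × (13170)⁴ = 5.67×10⁻⁸ × 1.63×10^15 × 3.01×10^16.
P = 2.79×10^24 W.

P ≈ 2.79×10^24 W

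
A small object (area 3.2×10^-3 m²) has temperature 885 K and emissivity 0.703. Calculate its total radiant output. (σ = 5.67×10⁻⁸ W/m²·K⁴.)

P = εσAT⁴ = 0.703 × 5.67×10⁻⁸ × 3.20×10^-3 × (885)⁴ = 0.703 × 5.67×10⁻⁸ × 3.20×10^-3 × 6.13×10^11.
P = 78.2 W.

P ≈ 78.2 W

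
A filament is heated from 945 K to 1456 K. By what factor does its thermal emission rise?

P ∝ T⁴, so the ratio is (1456/945)⁴ = (1.541)⁴ = 5.64.

ratio ≈ 5.64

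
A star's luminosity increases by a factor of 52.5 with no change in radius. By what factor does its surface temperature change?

P ∝ T⁴ ⇒ T ∝ P^(1/4), so T scales by (52.5)^(1/4) = 2.69.

factor ≈ 2.69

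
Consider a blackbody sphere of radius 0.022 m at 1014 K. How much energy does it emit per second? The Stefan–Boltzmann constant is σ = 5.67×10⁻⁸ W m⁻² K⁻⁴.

P ≈ 365 W

A = 4πr² = 4π × (0.022)² = 6.08×10^-3 m².
P = σAT⁴ = 5.67×10⁻⁸ × 6.08×10^-3 × (1014)⁴ = 5.67×10⁻⁸ × 6.08×10^-3 × 1.06×10^12.
P = 365 W.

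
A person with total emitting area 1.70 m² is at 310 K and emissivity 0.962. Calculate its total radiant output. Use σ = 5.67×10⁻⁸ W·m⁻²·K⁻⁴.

Stefan–Boltzmann: P = εσAT⁴ = 0.962 × 5.67×10⁻⁸ × 1.70 × (310)⁴ = 0.962 × 5.67×10⁻⁸ × 1.70 × 9.24×10^9.
P = 856 W.

P ≈ 856 W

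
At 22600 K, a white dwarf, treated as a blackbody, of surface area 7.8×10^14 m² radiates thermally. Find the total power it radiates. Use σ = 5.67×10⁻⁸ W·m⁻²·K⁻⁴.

P = σAT⁴ = 5.67×10⁻⁸ × 7.80×10^14 × (22600)⁴ = 5.67×10⁻⁸ × 7.80×10^14 × 2.61×10^17.
P = 1.15×10^25 W.

P ≈ 1.15×10^25 W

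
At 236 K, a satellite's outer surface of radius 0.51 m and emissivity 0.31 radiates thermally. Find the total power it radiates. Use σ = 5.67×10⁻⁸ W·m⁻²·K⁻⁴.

A = 4πr² = 4π × (0.51)² = 3.27 m².
P = εσAT⁴ = 0.31 × 5.67×10⁻⁸ × 3.27 × (236)⁴ = 0.31 × 5.67×10⁻⁸ × 3.27 × 3.10×10^9.
P = 178 W.

P ≈ 178 W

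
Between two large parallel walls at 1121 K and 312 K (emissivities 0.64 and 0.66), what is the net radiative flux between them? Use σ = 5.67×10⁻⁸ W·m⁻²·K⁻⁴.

q ≈ 42800 W/m²

For two large parallel gray plates, q = σ(T₁⁴ − T₂⁴) / (1/ε₁ + 1/ε₂ − 1).
1/ε₁ + 1/ε₂ − 1 = 1/0.64 + 1/0.66 − 1 = 2.078.
T₁⁴ − T₂⁴ = 1.58×10^12 − 9.48×10^9 = 1.57×10^12 K⁴.
q = 5.67×10⁻⁸ × 1.57×10^12 / 2.078 = 42800 W/m².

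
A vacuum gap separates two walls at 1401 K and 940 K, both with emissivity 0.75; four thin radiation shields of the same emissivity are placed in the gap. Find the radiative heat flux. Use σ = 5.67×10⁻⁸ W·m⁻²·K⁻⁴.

Each of the 5 gaps contributes resistance (2/ε − 1) = 2/0.75 − 1 = 1.667; total = 8.333.
q = σ(T₁⁴ − T₂⁴) / 8.333 = 5.67×10⁻⁸ × 3.07×10^12 / 8.333 = 20900 W/m².

q ≈ 20900 W/m²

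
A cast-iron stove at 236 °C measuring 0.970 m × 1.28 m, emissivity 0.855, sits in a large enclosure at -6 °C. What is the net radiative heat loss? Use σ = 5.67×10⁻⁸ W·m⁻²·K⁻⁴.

A = 0.970 × 1.28 = 1.24 m².
Convert: 236 °C = 509 K; -6 °C = 267 K.
Q = εσA(T⁴ − T_s⁴). T⁴ − T_s⁴ = (509)⁴ − (267)⁴ = 6.71×10^10 − 5.08×10^9 = 6.20×10^10 K⁴.
Q = 0.855 × 5.67×10⁻⁸ × 1.24 × 6.20×10^10 = 3730 W.

Q ≈ 3730 W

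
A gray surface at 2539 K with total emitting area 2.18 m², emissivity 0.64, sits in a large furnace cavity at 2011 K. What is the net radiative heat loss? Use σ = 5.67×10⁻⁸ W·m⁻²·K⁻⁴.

Q ≈ 1.99×10^6 W

Q = εσA(T⁴ − T_s⁴). T⁴ − T_s⁴ = (2539)⁴ − (2011)⁴ = 4.16×10^13 − 1.64×10^13 = 2.52×10^13 K⁴.
Q = 0.64 × 5.67×10⁻⁸ × 2.18 × 2.52×10^13 = 1.99×10^6 W.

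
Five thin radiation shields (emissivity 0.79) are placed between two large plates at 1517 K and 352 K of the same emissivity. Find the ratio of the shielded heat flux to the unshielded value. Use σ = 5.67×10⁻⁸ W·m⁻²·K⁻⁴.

With N identical shields there are N+1 = 6 gaps in series, each with the same radiative resistance, so the flux falls to 1/(N+1) of its unshielded value.

ratio ≈ 0.167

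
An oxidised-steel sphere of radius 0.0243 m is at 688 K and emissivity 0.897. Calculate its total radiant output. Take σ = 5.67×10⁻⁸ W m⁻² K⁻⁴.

P ≈ 84.6 W

A = 4πr² = 4π × (0.0243)² = 7.42×10^-3 m².
P = εσAT⁴ = 0.897 × 5.67×10⁻⁸ × 7.42×10^-3 × (688)⁴ = 0.897 × 5.67×10⁻⁸ × 7.42×10^-3 × 2.24×10^11.
P = 84.6 W.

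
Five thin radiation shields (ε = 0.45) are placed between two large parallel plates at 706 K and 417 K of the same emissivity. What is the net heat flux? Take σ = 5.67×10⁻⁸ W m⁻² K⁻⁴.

Each of the 6 gaps contributes resistance (2/ε − 1) = 2/0.45 − 1 = 3.444; total = 20.67.
q = σ(T₁⁴ − T₂⁴) / 20.67 = 5.67×10⁻⁸ × 2.18×10^11 / 20.67 = 599 W/m².

q ≈ 599 W/m²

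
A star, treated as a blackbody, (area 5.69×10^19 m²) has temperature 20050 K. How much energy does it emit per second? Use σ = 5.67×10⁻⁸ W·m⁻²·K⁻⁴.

P = σAT⁴ = 5.67×10⁻⁸ × 5.69×10^19 × (20050)⁴ = 5.67×10⁻⁸ × 5.69×10^19 × 1.62×10^17.
P = 5.21×10^29 W.

P ≈ 5.21×10^29 W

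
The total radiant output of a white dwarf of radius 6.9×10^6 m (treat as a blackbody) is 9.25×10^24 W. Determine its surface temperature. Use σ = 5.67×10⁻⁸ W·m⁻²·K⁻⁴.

A = 4πr² = 4π × (6.9×10^6)² = 5.98×10^14 m².
From P = σAT⁴, T = (P / σA)^(1/4) = (9.25×10^24 / (5.67×10⁻⁸ × 5.98×10^14))^(1/4).
T = (2.73×10^17)^(1/4) = 22900 K.

T ≈ 22900 K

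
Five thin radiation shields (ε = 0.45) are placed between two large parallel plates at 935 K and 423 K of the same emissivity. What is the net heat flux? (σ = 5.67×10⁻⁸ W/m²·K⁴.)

Each of the 6 gaps contributes resistance (2/ε − 1) = 2/0.45 − 1 = 3.444; total = 20.67.
q = σ(T₁⁴ − T₂⁴) / 20.67 = 5.67×10⁻⁸ × 7.32×10^11 / 20.67 = 2010 W/m².

q ≈ 2010 W/m²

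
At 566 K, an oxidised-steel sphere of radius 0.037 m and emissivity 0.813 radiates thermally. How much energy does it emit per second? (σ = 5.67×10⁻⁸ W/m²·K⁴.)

P ≈ 81.4 W

A = 4πr² = 4π × (0.037)² = 0.0172 m².
P = εσAT⁴ = 0.813 × 5.67×10⁻⁸ × 0.0172 × (566)⁴ = 0.813 × 5.67×10⁻⁸ × 0.0172 × 1.03×10^11.
P = 81.4 W.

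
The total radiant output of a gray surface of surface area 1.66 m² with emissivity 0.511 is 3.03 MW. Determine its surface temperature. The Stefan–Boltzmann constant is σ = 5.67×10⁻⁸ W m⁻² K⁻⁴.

From P = εσAT⁴, T = (P / εσA)^(1/4) = (3.03×10^6 / (0.511 × 5.67×10⁻⁸ × 1.66))^(1/4).
T = (6.30×10^13)^(1/4) = 2820 K.

T ≈ 2820 K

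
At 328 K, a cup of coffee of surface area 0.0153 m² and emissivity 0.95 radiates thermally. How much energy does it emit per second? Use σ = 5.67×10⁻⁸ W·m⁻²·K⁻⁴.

P = εσAT⁴ = 0.95 × 5.67×10⁻⁸ × 0.0153 × (328)⁴ = 0.95 × 5.67×10⁻⁸ × 0.0153 × 1.16×10^10.
P = 9.54 W.

P ≈ 9.54 W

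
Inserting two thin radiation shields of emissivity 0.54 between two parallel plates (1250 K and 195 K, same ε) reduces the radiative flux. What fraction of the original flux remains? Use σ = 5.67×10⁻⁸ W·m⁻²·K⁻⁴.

ratio ≈ 0.333

With N identical shields there are N+1 = 3 gaps in series, each with the same radiative resistance, so the flux falls to 1/(N+1) of its unshielded value.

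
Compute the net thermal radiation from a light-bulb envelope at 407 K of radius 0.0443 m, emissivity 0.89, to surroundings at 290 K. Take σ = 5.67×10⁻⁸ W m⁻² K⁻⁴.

A = 4πr² = 4π × (0.0443)² = 0.0247 m².
Q = εσA(T⁴ − T_s⁴). T⁴ − T_s⁴ = (407)⁴ − (290)⁴ = 2.74×10^10 − 7.07×10^9 = 2.04×10^10 K⁴.
Q = 0.89 × 5.67×10⁻⁸ × 0.0247 × 2.04×10^10 = 25.3 W.

Q ≈ 25.3 W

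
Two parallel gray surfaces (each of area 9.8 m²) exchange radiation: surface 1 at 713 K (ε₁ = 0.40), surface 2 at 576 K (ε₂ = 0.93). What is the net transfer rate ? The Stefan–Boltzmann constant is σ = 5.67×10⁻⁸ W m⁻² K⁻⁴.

Q ≈ 32000 W

For two large parallel gray plates, q = σ(T₁⁴ − T₂⁴) / (1/ε₁ + 1/ε₂ − 1).
1/ε₁ + 1/ε₂ − 1 = 1/0.40 + 1/0.93 − 1 = 2.575.
T₁⁴ − T₂⁴ = 2.58×10^11 − 1.10×10^11 = 1.48×10^11 K⁴.
q = 5.67×10⁻⁸ × 1.48×10^11 / 2.575 = 3270 W/m².
Q = q·A = 3270 × 9.8 = 32000 W.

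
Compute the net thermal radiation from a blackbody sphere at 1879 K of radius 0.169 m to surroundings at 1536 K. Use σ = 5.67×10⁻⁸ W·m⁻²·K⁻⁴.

A = 4πr² = 4π × (0.169)² = 0.359 m².
Q = σA(T⁴ − T_s⁴). T⁴ − T_s⁴ = (1879)⁴ − (1536)⁴ = 1.25×10^13 − 5.57×10^12 = 6.90×10^12 K⁴.
Q = 5.67×10⁻⁸ × 0.359 × 6.90×10^12 = 1.40×10^5 W.

Q ≈ 1.40×10^5 W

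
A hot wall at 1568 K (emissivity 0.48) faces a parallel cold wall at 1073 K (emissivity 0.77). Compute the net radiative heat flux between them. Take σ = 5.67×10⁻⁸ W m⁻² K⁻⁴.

q ≈ 1.12×10^5 W/m²

For two large parallel gray plates, q = σ(T₁⁴ − T₂⁴) / (1/ε₁ + 1/ε₂ − 1).
1/ε₁ + 1/ε₂ − 1 = 1/0.48 + 1/0.77 − 1 = 2.382.
T₁⁴ − T₂⁴ = 6.04×10^12 − 1.33×10^12 = 4.72×10^12 K⁴.
q = 5.67×10⁻⁸ × 4.72×10^12 / 2.382 = 1.12×10^5 W/m².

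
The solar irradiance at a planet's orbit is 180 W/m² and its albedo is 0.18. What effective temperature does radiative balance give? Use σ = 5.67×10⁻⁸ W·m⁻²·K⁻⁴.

T ≈ 160 K

Power absorbed = (1−a)S·πR²; power emitted = 4πR²σT⁴. Equating and cancelling πR²:
T = ((1−a)S / 4σ)^(1/4) = (148 / (4 × 5.67×10⁻⁸))^(1/4) = (6.51×10^8)^(1/4).
T = 160 K.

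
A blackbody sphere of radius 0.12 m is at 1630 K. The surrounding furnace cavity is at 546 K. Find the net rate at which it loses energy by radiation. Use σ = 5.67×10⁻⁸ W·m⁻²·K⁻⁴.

A = 4πr² = 4π × (0.12)² = 0.181 m².
Q = σA(T⁴ − T_s⁴). T⁴ − T_s⁴ = (1630)⁴ − (546)⁴ = 7.06×10^12 − 8.89×10^10 = 6.97×10^12 K⁴.
Q = 5.67×10⁻⁸ × 0.181 × 6.97×10^12 = 71500 W.

Q ≈ 71500 W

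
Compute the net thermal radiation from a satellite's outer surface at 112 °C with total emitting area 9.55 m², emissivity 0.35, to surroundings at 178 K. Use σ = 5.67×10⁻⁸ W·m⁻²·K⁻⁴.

Convert: 112 °C = 385 K.
Q = εσA(T⁴ − T_s⁴). T⁴ − T_s⁴ = (385)⁴ − (178)⁴ = 2.20×10^10 − 1.00×10^9 = 2.10×10^10 K⁴.
Q = 0.35 × 5.67×10⁻⁸ × 9.55 × 2.10×10^10 = 3970 W.

Q ≈ 3970 W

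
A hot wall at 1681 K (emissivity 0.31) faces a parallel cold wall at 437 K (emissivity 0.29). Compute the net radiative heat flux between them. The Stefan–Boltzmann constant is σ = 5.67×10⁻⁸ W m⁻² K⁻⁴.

For two large parallel gray plates, q = σ(T₁⁴ − T₂⁴) / (1/ε₁ + 1/ε₂ − 1).
1/ε₁ + 1/ε₂ − 1 = 1/0.31 + 1/0.29 − 1 = 5.674.
T₁⁴ − T₂⁴ = 7.98×10^12 − 3.65×10^10 = 7.95×10^12 K⁴.
q = 5.67×10⁻⁸ × 7.95×10^12 / 5.674 = 79400 W/m².

q ≈ 79400 W/m²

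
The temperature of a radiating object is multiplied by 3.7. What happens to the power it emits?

P ∝ T⁴, so the power scales as (3.7)⁴ = 187.

factor ≈ 187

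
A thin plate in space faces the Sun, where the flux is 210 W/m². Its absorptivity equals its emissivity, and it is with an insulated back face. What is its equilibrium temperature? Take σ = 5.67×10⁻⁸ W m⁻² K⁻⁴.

Absorbed flux αS = emitted flux εσT⁴ (one radiating face); with α = ε, T = (S/σ)^(1/4).
T = (210 / 5.67×10⁻⁸)^(1/4) = (3.70×10^9)^(1/4).
T = 247 K.

T ≈ 247 K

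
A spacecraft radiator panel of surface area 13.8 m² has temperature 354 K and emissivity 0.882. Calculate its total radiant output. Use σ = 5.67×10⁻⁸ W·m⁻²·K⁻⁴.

P ≈ 10800 W

P = εσAT⁴ = 0.882 × 5.67×10⁻⁸ × 13.8 × (354)⁴ = 0.882 × 5.67×10⁻⁸ × 13.8 × 1.57×10^10.
P = 10800 W.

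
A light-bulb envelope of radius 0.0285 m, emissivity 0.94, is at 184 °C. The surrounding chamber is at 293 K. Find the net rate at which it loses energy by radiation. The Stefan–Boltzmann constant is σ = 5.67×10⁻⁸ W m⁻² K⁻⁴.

Q ≈ 19.7 W

A = 4πr² = 4π × (0.0285)² = 0.0102 m².
Convert: 184 °C = 457 K.
Q = εσA(T⁴ − T_s⁴). T⁴ − T_s⁴ = (457)⁴ − (293)⁴ = 4.36×10^10 − 7.37×10^9 = 3.62×10^10 K⁴.
Q = 0.94 × 5.67×10⁻⁸ × 0.0102 × 3.62×10^10 = 19.7 W.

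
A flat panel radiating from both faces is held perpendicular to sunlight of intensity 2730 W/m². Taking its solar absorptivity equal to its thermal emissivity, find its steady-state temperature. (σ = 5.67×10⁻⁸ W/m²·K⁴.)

Absorbed flux αS = emitted flux 2εσT⁴ per unit area; with α = ε this gives T = (S/2σ)^(1/4).
T = (2730 / (2 × 5.67×10⁻⁸))^(1/4) = (2.41×10^10)^(1/4).
T = 394 K.

T ≈ 394 K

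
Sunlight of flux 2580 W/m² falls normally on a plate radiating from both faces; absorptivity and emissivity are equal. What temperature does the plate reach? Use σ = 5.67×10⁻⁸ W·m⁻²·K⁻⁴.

Absorbed flux αS = emitted flux 2εσT⁴ per unit area; with α = ε this gives T = (S/2σ)^(1/4).
T = (2580 / (2 × 5.67×10⁻⁸))^(1/4) = (2.28×10^10)^(1/4).
T = 388 K.

T ≈ 388 K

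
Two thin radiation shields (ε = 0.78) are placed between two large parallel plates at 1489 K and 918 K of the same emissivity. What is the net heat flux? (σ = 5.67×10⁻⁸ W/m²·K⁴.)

q ≈ 50800 W/m²

Each of the 3 gaps contributes resistance (2/ε − 1) = 2/0.78 − 1 = 1.564; total = 4.692.
q = σ(T₁⁴ − T₂⁴) / 4.692 = 5.67×10⁻⁸ × 4.21×10^12 / 4.692 = 50800 W/m².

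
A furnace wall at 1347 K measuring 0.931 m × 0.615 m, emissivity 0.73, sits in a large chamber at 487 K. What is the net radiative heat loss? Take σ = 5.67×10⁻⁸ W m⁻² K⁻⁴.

A = 0.931 × 0.615 = 0.573 m².
Q = εσA(T⁴ − T_s⁴). T⁴ − T_s⁴ = (1347)⁴ − (487)⁴ = 3.29×10^12 − 5.62×10^10 = 3.24×10^12 K⁴.
Q = 0.73 × 5.67×10⁻⁸ × 0.573 × 3.24×10^12 = 76700 W.

Q ≈ 76700 W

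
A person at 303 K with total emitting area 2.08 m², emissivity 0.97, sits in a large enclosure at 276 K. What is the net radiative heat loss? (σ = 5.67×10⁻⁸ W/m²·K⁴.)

Q = εσA(T⁴ − T_s⁴). T⁴ − T_s⁴ = (303)⁴ − (276)⁴ = 8.43×10^9 − 5.80×10^9 = 2.63×10^9 K⁴.
Q = 0.97 × 5.67×10⁻⁸ × 2.08 × 2.63×10^9 = 300 W.

Q ≈ 300 W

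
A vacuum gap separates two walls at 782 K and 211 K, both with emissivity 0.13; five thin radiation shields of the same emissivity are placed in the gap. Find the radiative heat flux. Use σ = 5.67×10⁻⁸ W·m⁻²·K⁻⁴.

q ≈ 244 W/m²

Each of the 6 gaps contributes resistance (2/ε − 1) = 2/0.13 − 1 = 14.38; total = 86.31.
q = σ(T₁⁴ − T₂⁴) / 86.31 = 5.67×10⁻⁸ × 3.72×10^11 / 86.31 = 244 W/m².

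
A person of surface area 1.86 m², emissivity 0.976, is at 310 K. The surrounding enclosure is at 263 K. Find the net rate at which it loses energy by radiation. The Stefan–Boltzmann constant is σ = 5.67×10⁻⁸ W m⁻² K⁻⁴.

Q = εσA(T⁴ − T_s⁴). T⁴ − T_s⁴ = (310)⁴ − (263)⁴ = 9.24×10^9 − 4.78×10^9 = 4.45×10^9 K⁴.
Q = 0.976 × 5.67×10⁻⁸ × 1.86 × 4.45×10^9 = 458 W.

Q ≈ 458 W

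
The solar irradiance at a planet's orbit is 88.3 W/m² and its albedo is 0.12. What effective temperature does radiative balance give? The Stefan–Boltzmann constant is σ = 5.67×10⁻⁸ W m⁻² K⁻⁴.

T ≈ 136 K

Power absorbed = (1−a)S·πR²; power emitted = 4πR²σT⁴. Equating and cancelling πR²:
T = ((1−a)S / 4σ)^(1/4) = (77.7 / (4 × 5.67×10⁻⁸))^(1/4) = (3.43×10^8)^(1/4).
T = 136 K.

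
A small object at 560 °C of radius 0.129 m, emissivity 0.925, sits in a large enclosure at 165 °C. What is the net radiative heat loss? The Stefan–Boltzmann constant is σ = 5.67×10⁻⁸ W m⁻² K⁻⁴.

A = 4πr² = 4π × (0.129)² = 0.209 m².
Convert: 560 °C = 833 K; 165 °C = 438 K.
Q = εσA(T⁴ − T_s⁴). T⁴ − T_s⁴ = (833)⁴ − (438)⁴ = 4.81×10^11 − 3.68×10^10 = 4.45×10^11 K⁴.
Q = 0.925 × 5.67×10⁻⁸ × 0.209 × 4.45×10^11 = 4880 W.

Q ≈ 4880 W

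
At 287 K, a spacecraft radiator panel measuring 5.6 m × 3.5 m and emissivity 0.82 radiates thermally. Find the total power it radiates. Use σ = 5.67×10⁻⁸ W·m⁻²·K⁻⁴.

P ≈ 6180 W

A = 5.6 × 3.5 = 19.6 m².
Stefan–Boltzmann: P = εσAT⁴ = 0.82 × 5.67×10⁻⁸ × 19.6 × (287)⁴ = 0.82 × 5.67×10⁻⁸ × 19.6 × 6.78×10^9.
P = 6180 W.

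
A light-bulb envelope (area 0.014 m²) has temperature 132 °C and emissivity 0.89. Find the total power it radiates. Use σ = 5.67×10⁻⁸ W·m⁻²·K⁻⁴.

P ≈ 19.0 W

132 °C = 405 K.
P = εσAT⁴ = 0.89 × 5.67×10⁻⁸ × 0.0140 × (405)⁴ = 0.89 × 5.67×10⁻⁸ × 0.0140 × 2.69×10^10.
P = 19.0 W.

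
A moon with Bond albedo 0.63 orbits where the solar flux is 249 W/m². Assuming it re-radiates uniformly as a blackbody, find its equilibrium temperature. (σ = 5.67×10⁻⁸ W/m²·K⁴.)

T ≈ 142 K

Power absorbed = (1−a)S·πR²; power emitted = 4πR²σT⁴. Equating and cancelling πR²:
T = ((1−a)S / 4σ)^(1/4) = (92.1 / (4 × 5.67×10⁻⁸))^(1/4) = (4.06×10^8)^(1/4).
T = 142 K.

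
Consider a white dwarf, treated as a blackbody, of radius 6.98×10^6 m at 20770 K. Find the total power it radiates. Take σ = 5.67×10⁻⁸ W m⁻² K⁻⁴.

P ≈ 6.46×10^24 W

A = 4πr² = 4π × (6.98×10^6)² = 6.12×10^14 m².
P = σAT⁴ = 5.67×10⁻⁸ × 6.12×10^14 × (20770)⁴ = 5.67×10⁻⁸ × 6.12×10^14 × 1.86×10^17.
P = 6.46×10^24 W.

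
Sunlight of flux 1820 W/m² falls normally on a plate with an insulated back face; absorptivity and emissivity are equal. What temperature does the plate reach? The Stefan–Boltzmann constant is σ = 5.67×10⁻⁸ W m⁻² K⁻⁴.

T ≈ 423 K

Absorbed flux αS = emitted flux εσT⁴ (one radiating face); with α = ε, T = (S/σ)^(1/4).
T = (1820 / 5.67×10⁻⁸)^(1/4) = (3.21×10^10)^(1/4).
T = 423 K.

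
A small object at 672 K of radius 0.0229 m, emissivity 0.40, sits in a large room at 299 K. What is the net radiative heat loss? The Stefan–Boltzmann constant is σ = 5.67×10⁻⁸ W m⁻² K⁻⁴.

A = 4πr² = 4π × (0.0229)² = 6.59×10^-3 m².
Q = εσA(T⁴ − T_s⁴). T⁴ − T_s⁴ = (672)⁴ − (299)⁴ = 2.04×10^11 − 7.99×10^9 = 1.96×10^11 K⁴.
Q = 0.40 × 5.67×10⁻⁸ × 6.59×10^-3 × 1.96×10^11 = 29.3 W.

Q ≈ 29.3 W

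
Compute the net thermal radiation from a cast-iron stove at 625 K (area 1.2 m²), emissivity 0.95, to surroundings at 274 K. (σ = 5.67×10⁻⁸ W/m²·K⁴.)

Q ≈ 9500 W

Q = εσA(T⁴ − T_s⁴). T⁴ − T_s⁴ = (625)⁴ − (274)⁴ = 1.53×10^11 − 5.64×10^9 = 1.47×10^11 K⁴.
Q = 0.95 × 5.67×10⁻⁸ × 1.20 × 1.47×10^11 = 9500 W.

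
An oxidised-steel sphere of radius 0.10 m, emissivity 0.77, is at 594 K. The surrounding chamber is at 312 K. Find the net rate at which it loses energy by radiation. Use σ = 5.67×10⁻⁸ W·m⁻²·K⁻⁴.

Q ≈ 631 W

A = 4πr² = 4π × (0.10)² = 0.126 m².
Q = εσA(T⁴ − T_s⁴). T⁴ − T_s⁴ = (594)⁴ − (312)⁴ = 1.24×10^11 − 9.48×10^9 = 1.15×10^11 K⁴.
Q = 0.77 × 5.67×10⁻⁸ × 0.126 × 1.15×10^11 = 631 W.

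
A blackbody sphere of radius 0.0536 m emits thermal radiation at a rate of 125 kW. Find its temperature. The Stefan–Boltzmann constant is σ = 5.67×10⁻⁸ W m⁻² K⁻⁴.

A = 4πr² = 4π × (0.0536)² = 0.0361 m².
From P = σAT⁴, T = (P / σA)^(1/4) = (1.25×10^5 / (5.67×10⁻⁸ × 0.0361))^(1/4).
T = (6.11×10^13)^(1/4) = 2800 K.

T ≈ 2800 K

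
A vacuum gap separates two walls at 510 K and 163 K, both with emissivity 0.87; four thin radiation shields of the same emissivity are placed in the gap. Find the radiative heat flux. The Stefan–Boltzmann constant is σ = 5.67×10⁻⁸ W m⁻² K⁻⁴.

Each of the 5 gaps contributes resistance (2/ε − 1) = 2/0.87 − 1 = 1.299; total = 6.494.
q = σ(T₁⁴ − T₂⁴) / 6.494 = 5.67×10⁻⁸ × 6.69×10^10 / 6.494 = 584 W/m².

q ≈ 584 W/m²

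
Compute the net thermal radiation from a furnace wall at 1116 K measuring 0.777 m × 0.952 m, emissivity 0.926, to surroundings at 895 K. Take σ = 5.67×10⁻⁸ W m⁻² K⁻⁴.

A = 0.777 × 0.952 = 0.740 m².
Q = εσA(T⁴ − T_s⁴). T⁴ − T_s⁴ = (1116)⁴ − (895)⁴ = 1.55×10^12 − 6.42×10^11 = 9.10×10^11 K⁴.
Q = 0.926 × 5.67×10⁻⁸ × 0.740 × 9.10×10^11 = 35300 W.

Q ≈ 35300 W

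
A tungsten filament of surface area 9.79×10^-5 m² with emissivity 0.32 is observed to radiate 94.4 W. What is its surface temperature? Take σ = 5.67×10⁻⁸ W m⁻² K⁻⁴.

T ≈ 2700 K

From P = εσAT⁴, T = (P / εσA)^(1/4) = (94.4 / (0.32 × 5.67×10⁻⁸ × 9.79×10^-5))^(1/4).
T = (5.31×10^13)^(1/4) = 2700 K.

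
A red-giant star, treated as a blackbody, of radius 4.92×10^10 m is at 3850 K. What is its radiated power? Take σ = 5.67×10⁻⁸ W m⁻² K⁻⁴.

P ≈ 3.79×10^29 W

A = 4πr² = 4π × (4.92×10^10)² = 3.04×10^22 m².
P = σAT⁴ = 5.67×10⁻⁸ × 3.04×10^22 × (3850)⁴ = 5.67×10⁻⁸ × 3.04×10^22 × 2.20×10^14.
P = 3.79×10^29 W.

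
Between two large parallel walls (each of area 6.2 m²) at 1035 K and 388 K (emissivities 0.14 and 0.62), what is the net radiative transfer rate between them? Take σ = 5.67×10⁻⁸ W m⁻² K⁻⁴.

For two large parallel gray plates, q = σ(T₁⁴ − T₂⁴) / (1/ε₁ + 1/ε₂ − 1).
1/ε₁ + 1/ε₂ − 1 = 1/0.14 + 1/0.62 − 1 = 7.756.
T₁⁴ − T₂⁴ = 1.15×10^12 − 2.27×10^10 = 1.12×10^12 K⁴.
q = 5.67×10⁻⁸ × 1.12×10^12 / 7.756 = 8220 W/m².
Q = q·A = 8220 × 6.2 = 51000 W.

Q ≈ 51000 W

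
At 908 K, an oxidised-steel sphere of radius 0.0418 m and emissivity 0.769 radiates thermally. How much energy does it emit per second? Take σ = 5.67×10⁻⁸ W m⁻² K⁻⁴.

P ≈ 651 W

A = 4πr² = 4π × (0.0418)² = 0.0220 m².
Stefan–Boltzmann: P = εσAT⁴ = 0.769 × 5.67×10⁻⁸ × 0.0220 × (908)⁴ = 0.769 × 5.67×10⁻⁸ × 0.0220 × 6.80×10^11.
P = 651 W.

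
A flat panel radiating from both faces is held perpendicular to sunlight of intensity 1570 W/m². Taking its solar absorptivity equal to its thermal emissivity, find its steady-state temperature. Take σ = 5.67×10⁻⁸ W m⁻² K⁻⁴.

Absorbed flux αS = emitted flux 2εσT⁴ per unit area; with α = ε this gives T = (S/2σ)^(1/4).
T = (1570 / (2 × 5.67×10⁻⁸))^(1/4) = (1.38×10^10)^(1/4).
T = 343 K.

T ≈ 343 K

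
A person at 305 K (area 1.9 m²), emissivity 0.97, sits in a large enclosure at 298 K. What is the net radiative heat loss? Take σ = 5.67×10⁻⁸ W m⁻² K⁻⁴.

Q = εσA(T⁴ − T_s⁴). T⁴ − T_s⁴ = (305)⁴ − (298)⁴ = 8.65×10^9 − 7.89×10^9 = 7.68×10^8 K⁴.
Q = 0.97 × 5.67×10⁻⁸ × 1.90 × 7.68×10^8 = 80.2 W.

Q ≈ 80.2 W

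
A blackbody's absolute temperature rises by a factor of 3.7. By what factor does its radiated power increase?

P ∝ T⁴, so the power scales as (3.7)⁴ = 187.

factor ≈ 187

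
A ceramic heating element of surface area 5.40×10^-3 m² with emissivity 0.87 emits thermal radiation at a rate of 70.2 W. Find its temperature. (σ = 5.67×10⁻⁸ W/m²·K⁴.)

T ≈ 716 K

From P = εσAT⁴, T = (P / εσA)^(1/4) = (70.2 / (0.87 × 5.67×10⁻⁸ × 5.40×10^-3))^(1/4).
T = (2.64×10^11)^(1/4) = 716 K.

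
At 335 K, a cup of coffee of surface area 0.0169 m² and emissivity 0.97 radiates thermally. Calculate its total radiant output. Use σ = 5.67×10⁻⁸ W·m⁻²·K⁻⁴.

Stefan–Boltzmann: P = εσAT⁴ = 0.97 × 5.67×10⁻⁸ × 0.0169 × (335)⁴ = 0.97 × 5.67×10⁻⁸ × 0.0169 × 1.26×10^10.
P = 11.7 W.

P ≈ 11.7 W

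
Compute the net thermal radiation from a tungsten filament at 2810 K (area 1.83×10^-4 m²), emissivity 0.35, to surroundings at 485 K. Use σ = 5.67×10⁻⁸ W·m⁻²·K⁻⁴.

Q = εσA(T⁴ − T_s⁴). T⁴ − T_s⁴ = (2810)⁴ − (485)⁴ = 6.23×10^13 − 5.53×10^10 = 6.23×10^13 K⁴.
Q = 0.35 × 5.67×10⁻⁸ × 1.83×10^-4 × 6.23×10^13 = 226 W.

Q ≈ 226 W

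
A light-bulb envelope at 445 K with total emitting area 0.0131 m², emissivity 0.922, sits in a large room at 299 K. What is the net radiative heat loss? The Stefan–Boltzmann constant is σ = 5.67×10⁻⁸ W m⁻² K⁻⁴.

Q = εσA(T⁴ − T_s⁴). T⁴ − T_s⁴ = (445)⁴ − (299)⁴ = 3.92×10^10 − 7.99×10^9 = 3.12×10^10 K⁴.
Q = 0.922 × 5.67×10⁻⁸ × 0.0131 × 3.12×10^10 = 21.4 W.

Q ≈ 21.4 W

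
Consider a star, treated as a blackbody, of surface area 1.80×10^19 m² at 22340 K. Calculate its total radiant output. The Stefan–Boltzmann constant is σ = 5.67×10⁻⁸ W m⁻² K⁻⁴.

P ≈ 2.54×10^29 W

P = σAT⁴ = 5.67×10⁻⁸ × 1.80×10^19 × (22340)⁴ = 5.67×10⁻⁸ × 1.80×10^19 × 2.49×10^17.
P = 2.54×10^29 W.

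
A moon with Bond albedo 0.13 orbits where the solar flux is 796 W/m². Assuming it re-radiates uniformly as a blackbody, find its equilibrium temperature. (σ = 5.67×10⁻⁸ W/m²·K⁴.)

Power absorbed = (1−a)S·πR²; power emitted = 4πR²σT⁴. Equating and cancelling πR²:
T = ((1−a)S / 4σ)^(1/4) = (693 / (4 × 5.67×10⁻⁸))^(1/4) = (3.05×10^9)^(1/4).
T = 235 K.

T ≈ 235 K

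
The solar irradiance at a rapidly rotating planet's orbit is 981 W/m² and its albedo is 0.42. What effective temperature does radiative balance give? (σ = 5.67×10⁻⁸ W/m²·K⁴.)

T ≈ 224 K

Power absorbed = (1−a)S·πR²; power emitted = 4πR²σT⁴. Equating and cancelling πR²:
T = ((1−a)S / 4σ)^(1/4) = (569 / (4 × 5.67×10⁻⁸))^(1/4) = (2.51×10^9)^(1/4).
T = 224 K.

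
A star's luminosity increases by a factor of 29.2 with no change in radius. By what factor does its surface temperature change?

P ∝ T⁴ ⇒ T ∝ P^(1/4), so T scales by (29.2)^(1/4) = 2.32.

factor ≈ 2.32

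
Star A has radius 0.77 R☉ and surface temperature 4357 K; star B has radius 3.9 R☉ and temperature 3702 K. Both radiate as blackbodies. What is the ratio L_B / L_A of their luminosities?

L_B/L_A ≈ 13.4

L = 4πR²σT⁴ ∝ R²T⁴, so L_B/L_A = (3.9/0.77)² × (3702/4357)⁴ = 25.7 × 0.521 = 13.4.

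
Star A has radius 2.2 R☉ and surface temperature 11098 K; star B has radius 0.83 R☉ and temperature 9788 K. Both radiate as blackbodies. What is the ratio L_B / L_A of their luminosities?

L_B/L_A ≈ 0.0861

L = 4πR²σT⁴ ∝ R²T⁴, so L_B/L_A = (0.83/2.2)² × (9788/11098)⁴ = 0.142 × 0.605 = 0.0861.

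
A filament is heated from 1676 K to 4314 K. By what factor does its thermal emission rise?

ratio ≈ 43.9

P ∝ T⁴, so the ratio is (4314/1676)⁴ = (2.574)⁴ = 43.9.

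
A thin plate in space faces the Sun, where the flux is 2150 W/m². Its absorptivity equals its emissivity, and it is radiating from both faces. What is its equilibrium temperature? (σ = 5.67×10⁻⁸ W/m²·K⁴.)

T ≈ 371 K

Absorbed flux αS = emitted flux 2εσT⁴ per unit area; with α = ε this gives T = (S/2σ)^(1/4).
T = (2150 / (2 × 5.67×10⁻⁸))^(1/4) = (1.90×10^10)^(1/4).
T = 371 K.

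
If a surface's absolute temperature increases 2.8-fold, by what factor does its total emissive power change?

factor ≈ 61.5

P ∝ T⁴, so the power scales as (2.8)⁴ = 61.5.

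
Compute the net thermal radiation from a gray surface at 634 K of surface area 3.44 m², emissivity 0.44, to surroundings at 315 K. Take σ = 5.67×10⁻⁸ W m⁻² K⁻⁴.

Q ≈ 13000 W

Q = εσA(T⁴ − T_s⁴). T⁴ − T_s⁴ = (634)⁴ − (315)⁴ = 1.62×10^11 − 9.85×10^9 = 1.52×10^11 K⁴.
Q = 0.44 × 5.67×10⁻⁸ × 3.44 × 1.52×10^11 = 13000 W.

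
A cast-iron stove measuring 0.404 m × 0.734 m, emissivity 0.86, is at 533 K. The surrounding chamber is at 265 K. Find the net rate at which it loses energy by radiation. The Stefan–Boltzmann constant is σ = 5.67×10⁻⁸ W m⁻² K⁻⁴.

A = 0.404 × 0.734 = 0.297 m².
Q = εσA(T⁴ − T_s⁴). T⁴ − T_s⁴ = (533)⁴ − (265)⁴ = 8.07×10^10 − 4.93×10^9 = 7.58×10^10 K⁴.
Q = 0.86 × 5.67×10⁻⁸ × 0.297 × 7.58×10^10 = 1100 W.

Q ≈ 1100 W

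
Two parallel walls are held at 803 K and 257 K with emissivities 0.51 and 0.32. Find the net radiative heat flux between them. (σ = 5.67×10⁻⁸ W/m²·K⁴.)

q ≈ 5710 W/m²

For two large parallel gray plates, q = σ(T₁⁴ − T₂⁴) / (1/ε₁ + 1/ε₂ − 1).
1/ε₁ + 1/ε₂ − 1 = 1/0.51 + 1/0.32 − 1 = 4.086.
T₁⁴ − T₂⁴ = 4.16×10^11 − 4.36×10^9 = 4.11×10^11 K⁴.
q = 5.67×10⁻⁸ × 4.11×10^11 / 4.086 = 5710 W/m².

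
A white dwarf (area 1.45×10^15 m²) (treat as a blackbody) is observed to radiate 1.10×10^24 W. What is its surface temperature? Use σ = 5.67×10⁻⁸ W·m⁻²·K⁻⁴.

From P = σAT⁴, T = (P / σA)^(1/4) = (1.10×10^24 / (5.67×10⁻⁸ × 1.45×10^15))^(1/4).
T = (1.34×10^16)^(1/4) = 10800 K.

T ≈ 10800 K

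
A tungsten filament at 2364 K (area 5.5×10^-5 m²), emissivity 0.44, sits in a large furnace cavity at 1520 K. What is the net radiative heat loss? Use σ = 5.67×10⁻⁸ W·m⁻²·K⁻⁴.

Q ≈ 35.5 W

Q = εσA(T⁴ − T_s⁴). T⁴ − T_s⁴ = (2364)⁴ − (1520)⁴ = 3.12×10^13 − 5.34×10^12 = 2.59×10^13 K⁴.
Q = 0.44 × 5.67×10⁻⁸ × 5.50×10^-5 × 2.59×10^13 = 35.5 W.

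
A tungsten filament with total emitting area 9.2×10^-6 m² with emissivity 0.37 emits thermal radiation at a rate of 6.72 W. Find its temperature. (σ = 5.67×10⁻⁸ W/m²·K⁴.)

T ≈ 2430 K

From P = εσAT⁴, T = (P / εσA)^(1/4) = (6.72 / (0.37 × 5.67×10⁻⁸ × 9.20×10^-6))^(1/4).
T = (3.48×10^13)^(1/4) = 2430 K.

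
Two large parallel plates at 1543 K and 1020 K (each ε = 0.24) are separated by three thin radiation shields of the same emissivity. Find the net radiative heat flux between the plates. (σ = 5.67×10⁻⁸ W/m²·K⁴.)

q ≈ 8860 W/m²

Each of the 4 gaps contributes resistance (2/ε − 1) = 2/0.24 − 1 = 7.333; total = 29.33.
q = σ(T₁⁴ − T₂⁴) / 29.33 = 5.67×10⁻⁸ × 4.59×10^12 / 29.33 = 8860 W/m².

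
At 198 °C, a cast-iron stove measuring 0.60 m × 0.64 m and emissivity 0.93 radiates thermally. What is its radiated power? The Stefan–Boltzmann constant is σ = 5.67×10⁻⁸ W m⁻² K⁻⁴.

P ≈ 997 W

A = 0.60 × 0.64 = 0.384 m².
198 °C = 471 K.
P = εσAT⁴ = 0.93 × 5.67×10⁻⁸ × 0.384 × (471)⁴ = 0.93 × 5.67×10⁻⁸ × 0.384 × 4.92×10^10.
P = 997 W.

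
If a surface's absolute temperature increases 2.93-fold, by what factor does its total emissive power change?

factor ≈ 73.7

P ∝ T⁴, so the power scales as (2.93)⁴ = 73.7.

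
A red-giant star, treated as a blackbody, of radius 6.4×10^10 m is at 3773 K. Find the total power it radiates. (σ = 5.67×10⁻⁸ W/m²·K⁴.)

A = 4πr² = 4π × (6.4×10^10)² = 5.15×10^22 m².
P = σAT⁴ = 5.67×10⁻⁸ × 5.15×10^22 × (3773)⁴ = 5.67×10⁻⁸ × 5.15×10^22 × 2.03×10^14.
P = 5.91×10^29 W.

P ≈ 5.91×10^29 W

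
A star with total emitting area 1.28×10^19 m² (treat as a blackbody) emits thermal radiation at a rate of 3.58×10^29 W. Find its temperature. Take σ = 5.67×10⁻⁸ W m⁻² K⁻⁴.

T ≈ 26500 K

From P = σAT⁴, T = (P / σA)^(1/4) = (3.58×10^29 / (5.67×10⁻⁸ × 1.28×10^19))^(1/4).
T = (4.93×10^17)^(1/4) = 26500 K.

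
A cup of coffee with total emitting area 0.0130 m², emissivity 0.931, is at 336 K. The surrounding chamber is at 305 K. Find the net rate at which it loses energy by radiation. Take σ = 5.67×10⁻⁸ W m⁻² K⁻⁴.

Q = εσA(T⁴ − T_s⁴). T⁴ − T_s⁴ = (336)⁴ − (305)⁴ = 1.27×10^10 − 8.65×10^9 = 4.09×10^9 K⁴.
Q = 0.931 × 5.67×10⁻⁸ × 0.0130 × 4.09×10^9 = 2.81 W.

Q ≈ 2.81 W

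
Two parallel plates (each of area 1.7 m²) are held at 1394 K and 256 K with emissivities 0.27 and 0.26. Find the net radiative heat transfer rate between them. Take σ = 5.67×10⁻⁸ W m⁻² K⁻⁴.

For two large parallel gray plates, q = σ(T₁⁴ − T₂⁴) / (1/ε₁ + 1/ε₂ − 1).
1/ε₁ + 1/ε₂ − 1 = 1/0.27 + 1/0.26 − 1 = 6.550.
T₁⁴ − T₂⁴ = 3.78×10^12 − 4.29×10^9 = 3.77×10^12 K⁴.
q = 5.67×10⁻⁸ × 3.77×10^12 / 6.550 = 32700 W/m².
Q = q·A = 32700 × 1.7 = 55500 W.

Q ≈ 55500 W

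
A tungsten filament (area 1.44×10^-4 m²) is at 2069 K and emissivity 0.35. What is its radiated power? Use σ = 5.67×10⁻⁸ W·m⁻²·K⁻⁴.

P ≈ 52.4 W

Stefan–Boltzmann: P = εσAT⁴ = 0.35 × 5.67×10⁻⁸ × 1.44×10^-4 × (2069)⁴ = 0.35 × 5.67×10⁻⁸ × 1.44×10^-4 × 1.83×10^13.
P = 52.4 W.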